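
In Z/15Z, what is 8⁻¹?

By the extended Euclidean algorithm:
15 = 1·8 + 7
8 = 1·7 + 1
7 = 7·1 + 0
gcd(8, 15) = 1, so the inverse exists.
Bézout: 1 = −1·15 + 2·8.
So 8⁻¹ ≡ 2 (mod 15).

2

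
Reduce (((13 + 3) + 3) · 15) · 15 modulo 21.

13 + 3 = 16
16 + 3 = 19
19 · 15 = 285 ≡ 12 (mod 21)
12 · 15 = 180 ≡ 12 (mod 21)

12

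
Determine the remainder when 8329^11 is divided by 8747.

11 in binary is 1011, i.e. 11 = 8 + 2 + 1.
8329^1 ≡ 8329 (mod 8747)
8329^2 ≡ 8329^2 = 69372241 ≡ 8531 (mod 8747)
8329^4 ≡ 8531^2 = 72777961 ≡ 2921 (mod 8747)
8329^8 ≡ 2921^2 = 8532241 ≡ 3916 (mod 8747)
8329^11 = 8329^8 × 8329^2 × 8329^1 ≡ 3916 × 8531 × 8329 (mod 8747).
Accumulate the product:
3916 × 8531 = 33407396 ≡ 2603
2603 × 8329 = 21680387 ≡ 5321

5321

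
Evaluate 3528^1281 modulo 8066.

Compute successive squares:
3528^1 ≡ 3528 (mod 8066)
3528^2 ≡ 3528^2 = 12446784 ≡ 946 (mod 8066)
3528^4 ≡ 946^2 = 894916 ≡ 7656 (mod 8066)
3528^8 ≡ 7656^2 = 58614336 ≡ 6780 (mod 8066)
3528^16 ≡ 6780^2 = 45968400 ≡ 266 (mod 8066)
3528^32 ≡ 266^2 = 70756 ≡ 6228 (mod 8066)
3528^64 ≡ 6228^2 = 38787984 ≡ 6656 (mod 8066)
3528^128 ≡ 6656^2 = 44302336 ≡ 3864 (mod 8066)
3528^256 ≡ 3864^2 = 14930496 ≡ 330 (mod 8066)
3528^512 ≡ 330^2 = 108900 ≡ 4042 (mod 8066)
3528^1024 ≡ 4042^2 = 16337764 ≡ 4114 (mod 8066)
3528^1281 = 3528^1024 * 3528^256 * 3528^1 ≡ 4114 * 330 * 3528 (mod 8066).
Accumulate the product:
4114 * 330 = 1357620 ≡ 2532
2532 * 3528 = 8932896 ≡ 3834

3834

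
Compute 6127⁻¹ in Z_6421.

546

Run the extended Euclidean algorithm:
6421 = 1×6127 + 294
6127 = 20×294 + 247
294 = 1×247 + 47
247 = 5×47 + 12
47 = 3×12 + 11
12 = 1×11 + 1
11 = 11×1 + 0
gcd(6127, 6421) = 1, so the inverse exists.
Bézout: 1 = −521×6421 + 546×6127.
So 6127⁻¹ ≡ 546 (mod 6421).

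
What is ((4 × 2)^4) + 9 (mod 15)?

10

4 × 2 = 8
(8)^4 ≡ 1 (mod 15)
1 + 9 = 10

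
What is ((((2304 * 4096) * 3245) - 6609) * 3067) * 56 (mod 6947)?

3204

2304 * 4096 = 9437184 ≡ 3158 (mod 6947)
3158 * 3245 = 10247710 ≡ 885 (mod 6947)
885 - 6609 = -5724 ≡ 1223 (mod 6947)
1223 * 3067 = 3750941 ≡ 6508 (mod 6947)
6508 * 56 = 364448 ≡ 3204 (mod 6947)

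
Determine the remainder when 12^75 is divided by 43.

32

By square-and-multiply:
75 in binary is 1001011, i.e. 75 = 64 + 8 + 2 + 1.
12^1 ≡ 12 (mod 43)
12^2 ≡ 12^2 = 144 ≡ 15 (mod 43)
12^4 ≡ 15^2 = 225 ≡ 10 (mod 43)
12^8 ≡ 10^2 = 100 ≡ 14 (mod 43)
12^16 ≡ 14^2 = 196 ≡ 24 (mod 43)
12^32 ≡ 24^2 = 576 ≡ 17 (mod 43)
12^64 ≡ 17^2 = 289 ≡ 31 (mod 43)
12^75 = 12^64 · 12^8 · 12^2 · 12^1 ≡ 31 · 14 · 15 · 12 (mod 43).
Accumulate the product:
31 · 14 = 434 ≡ 4
4 · 15 = 60 ≡ 17
17 · 12 = 204 ≡ 32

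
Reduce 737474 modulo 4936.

2010

737474 = 149×4936 + 2010, so 737474 ≡ 2010 (mod 4936).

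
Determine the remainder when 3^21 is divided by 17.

5

Using repeated squaring:
21 in binary is 10101, i.e. 21 = 16 + 4 + 1.
3^1 ≡ 3 (mod 17)
3^2 ≡ 3^2 = 9 (mod 17)
3^4 ≡ 9^2 = 81 ≡ 13 (mod 17)
3^8 ≡ 13^2 = 169 ≡ 16 (mod 17)
3^16 ≡ 16^2 = 256 ≡ 1 (mod 17)
3^21 = 3^16 * 3^4 * 3^1 ≡ 1 * 13 * 3 (mod 17).
Accumulate the product:
1 * 13 = 13
13 * 3 = 39 ≡ 5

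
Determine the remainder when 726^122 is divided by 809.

152

By square-and-multiply:
122 in binary is 1111010, i.e. 122 = 64 + 32 + 16 + 8 + 2.
726^1 ≡ 726 (mod 809)
726^2 ≡ 726^2 = 527076 ≡ 417 (mod 809)
726^4 ≡ 417^2 = 173889 ≡ 763 (mod 809)
726^8 ≡ 763^2 = 582169 ≡ 498 (mod 809)
726^16 ≡ 498^2 = 248004 ≡ 450 (mod 809)
726^32 ≡ 450^2 = 202500 ≡ 250 (mod 809)
726^64 ≡ 250^2 = 62500 ≡ 207 (mod 809)
726^122 = 726^64 · 726^32 · 726^16 · 726^8 · 726^2 ≡ 207 · 250 · 450 · 498 · 417 (mod 809).
Accumulate the product:
207 · 250 = 51750 ≡ 783
783 · 450 = 352350 ≡ 435
435 · 498 = 216630 ≡ 627
627 · 417 = 261459 ≡ 152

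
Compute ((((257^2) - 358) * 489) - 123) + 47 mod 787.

(257)^2 ≡ 728 (mod 787)
728 - 358 = 370
370 * 489 = 180930 ≡ 707 (mod 787)
707 - 123 = 584
584 + 47 = 631

631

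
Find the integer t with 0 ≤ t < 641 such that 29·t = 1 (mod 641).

420

641 = 22×29 + 3
29 = 9×3 + 2
3 = 1×2 + 1
2 = 2×1 + 0
gcd(29, 641) = 1, so the inverse exists.
Back-substitute for 1:
1 = 1×3 − 1×2
  = −1×29 + 10×3
  = 10×641 − 221×29
So 29⁻¹ ≡ −221 ≡ 420 (mod 641).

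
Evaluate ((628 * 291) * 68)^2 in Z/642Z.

628 * 291 = 182748 ≡ 420 (mod 642)
420 * 68 = 28560 ≡ 312 (mod 642)
(312)^2 ≡ 402 (mod 642)

402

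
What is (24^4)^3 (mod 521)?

237

(24)^4 ≡ 420 (mod 521)
(420)^3 ≡ 237 (mod 521)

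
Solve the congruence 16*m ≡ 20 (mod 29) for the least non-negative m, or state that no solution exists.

23

gcd(16, 29) = 1, so a unique solution mod 29 exists.
16⁻¹ ≡ 20 (mod 29).
m ≡ 20*20 ≡ 23 (mod 29).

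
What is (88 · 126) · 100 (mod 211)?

206

88 · 126 = 11088 ≡ 116 (mod 211)
116 · 100 = 11600 ≡ 206 (mod 211)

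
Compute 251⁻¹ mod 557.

557 = 2*251 + 55
251 = 4*55 + 31
55 = 1*31 + 24
31 = 1*24 + 7
24 = 3*7 + 3
7 = 2*3 + 1
3 = 3*1 + 0
gcd(251, 557) = 1, so the inverse exists.
Back-substitute for 1:
1 = 1*7 − 2*3
  = −2*24 + 7*7
  = 7*31 − 9*24
  = −9*55 + 16*31
  = 16*251 − 73*55
  = −73*557 + 162*251
So 251⁻¹ ≡ 162 (mod 557).

162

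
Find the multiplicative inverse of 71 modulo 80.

71

80 = 1×71 + 9
71 = 7×9 + 8
9 = 1×8 + 1
8 = 8×1 + 0
gcd(71, 80) = 1, so the inverse exists.
Back-substitute for 1:
1 = 1×9 − 1×8
  = −1×71 + 8×9
  = 8×80 − 9×71
So 71⁻¹ ≡ −9 ≡ 71 (mod 80).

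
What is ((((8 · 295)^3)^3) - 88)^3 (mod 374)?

8 · 295 = 2360 ≡ 116 (mod 374)
(116)^3 ≡ 194 (mod 374)
(194)^3 ≡ 156 (mod 374)
156 - 88 = 68
(68)^3 ≡ 272 (mod 374)

272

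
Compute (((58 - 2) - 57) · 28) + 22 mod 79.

58 - 2 = 56
56 - 57 = -1 ≡ 78 (mod 79)
78 · 28 = 2184 ≡ 51 (mod 79)
51 + 22 = 73

73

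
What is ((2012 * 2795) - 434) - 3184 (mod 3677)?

1466

2012 * 2795 = 5623540 ≡ 1407 (mod 3677)
1407 - 434 = 973
973 - 3184 = -2211 ≡ 1466 (mod 3677)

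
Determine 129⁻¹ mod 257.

Apply the Euclidean algorithm and back-substitute:
257 = 1*129 + 128
129 = 1*128 + 1
128 = 128*1 + 0
gcd(129, 257) = 1, so the inverse exists.
Bézout: 1 = −1*257 + 2*129.
So 129⁻¹ ≡ 2 (mod 257).

2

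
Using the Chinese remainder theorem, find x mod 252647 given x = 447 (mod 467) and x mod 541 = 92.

224607

467⁻¹ mod 541: 467×212 ≡ 1 (mod 541), so 467⁻¹ ≡ 212.
x = 447 + 467×((92 − 447)×212 mod 541) = 447 + 467×480 = 224607.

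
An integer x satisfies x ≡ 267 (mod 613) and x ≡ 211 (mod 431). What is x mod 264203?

40725

613⁻¹ mod 431: 613·45 ≡ 1 (mod 431), so 613⁻¹ ≡ 45.
x = 267 + 613·((211 − 267)·45 mod 431) = 267 + 613·66 = 40725.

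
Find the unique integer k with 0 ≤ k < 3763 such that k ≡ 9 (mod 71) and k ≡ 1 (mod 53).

2068

71⁻¹ mod 53: 71*3 ≡ 1 (mod 53), so 71⁻¹ ≡ 3.
k = 9 + 71*((1 − 9)*3 mod 53) = 9 + 71*29 = 2068.
Check: 2068 mod 71 = 9, 2068 mod 53 = 1. ✓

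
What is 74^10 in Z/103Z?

2

Compute successive squares:
10 in binary is 1010, i.e. 10 = 8 + 2.
74^1 ≡ 74 (mod 103)
74^2 ≡ 74^2 = 5476 ≡ 17 (mod 103)
74^4 ≡ 17^2 = 289 ≡ 83 (mod 103)
74^8 ≡ 83^2 = 6889 ≡ 91 (mod 103)
74^10 = 74^8 * 74^2 ≡ 91 * 17 (mod 103).
91 * 17 = 1547 ≡ 2 (mod 103).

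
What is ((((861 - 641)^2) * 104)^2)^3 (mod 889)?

673

861 - 641 = 220
(220)^2 ≡ 394 (mod 889)
394 * 104 = 40976 ≡ 82 (mod 889)
(82)^2 ≡ 501 (mod 889)
(501)^3 ≡ 673 (mod 889)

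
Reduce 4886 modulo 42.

14

4886 = 116×42 + 14, so 4886 ≡ 14 (mod 42).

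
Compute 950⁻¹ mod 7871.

2643

7871 = 8×950 + 271
950 = 3×271 + 137
271 = 1×137 + 134
137 = 1×134 + 3
134 = 44×3 + 2
3 = 1×2 + 1
2 = 2×1 + 0
gcd(950, 7871) = 1, so the inverse exists.
Back-substitute for 1:
1 = 1×3 − 1×2
  = −1×134 + 45×3
  = 45×137 − 46×134
  = −46×271 + 91×137
  = 91×950 − 319×271
  = −319×7871 + 2643×950
So 950⁻¹ ≡ 2643 (mod 7871).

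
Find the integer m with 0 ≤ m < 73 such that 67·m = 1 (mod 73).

By the extended Euclidean algorithm:
73 = 1·67 + 6
67 = 11·6 + 1
6 = 6·1 + 0
gcd(67, 73) = 1, so the inverse exists.
Back-substitute for 1:
1 = 1·67 − 11·6
  = −11·73 + 12·67
So 67⁻¹ ≡ 12 (mod 73).

12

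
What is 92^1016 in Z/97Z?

91

Compute successive squares:
1016 in binary is 1111111000, i.e. 1016 = 512 + 256 + 128 + 64 + 32 + 16 + 8.
92^1 ≡ 92 (mod 97)
92^2 ≡ 92^2 = 8464 ≡ 25 (mod 97)
92^4 ≡ 25^2 = 625 ≡ 43 (mod 97)
92^8 ≡ 43^2 = 1849 ≡ 6 (mod 97)
92^16 ≡ 6^2 = 36 (mod 97)
92^32 ≡ 36^2 = 1296 ≡ 35 (mod 97)
92^64 ≡ 35^2 = 1225 ≡ 61 (mod 97)
92^128 ≡ 61^2 = 3721 ≡ 35 (mod 97)
92^256 ≡ 35^2 = 1225 ≡ 61 (mod 97)
92^512 ≡ 61^2 = 3721 ≡ 35 (mod 97)
92^1016 = 92^512 × 92^256 × 92^128 × 92^64 × 92^32 × 92^16 × 92^8 ≡ 35 × 61 × 35 × 61 × 35 × 36 × 6 (mod 97).
Accumulate the product:
35 × 61 = 2135 ≡ 1
1 × 35 = 35
35 × 61 = 2135 ≡ 1
1 × 35 = 35
35 × 36 = 1260 ≡ 96
96 × 6 = 576 ≡ 91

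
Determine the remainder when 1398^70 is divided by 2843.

70 in binary is 1000110, i.e. 70 = 64 + 4 + 2.
1398^1 ≡ 1398 (mod 2843)
1398^2 ≡ 1398^2 = 1954404 ≡ 1263 (mod 2843)
1398^4 ≡ 1263^2 = 1595169 ≡ 246 (mod 2843)
1398^8 ≡ 246^2 = 60516 ≡ 813 (mod 2843)
1398^16 ≡ 813^2 = 660969 ≡ 1393 (mod 2843)
1398^32 ≡ 1393^2 = 1940449 ≡ 1523 (mod 2843)
1398^64 ≡ 1523^2 = 2319529 ≡ 2484 (mod 2843)
1398^70 = 1398^64 · 1398^4 · 1398^2 ≡ 2484 · 246 · 1263 (mod 2843).
Accumulate the product:
2484 · 246 = 611064 ≡ 2662
2662 · 1263 = 3362106 ≡ 1680

1680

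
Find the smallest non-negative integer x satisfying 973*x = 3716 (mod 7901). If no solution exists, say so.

gcd(973, 7901) = 1, so a unique solution mod 7901 exists.
973⁻¹ ≡ 1283 (mod 7901).
x ≡ 1283*3716 ≡ 3325 (mod 7901).

3325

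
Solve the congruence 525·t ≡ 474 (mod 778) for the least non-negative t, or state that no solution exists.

730

gcd(525, 778) = 1, so a unique solution mod 778 exists.
525⁻¹ ≡ 123 (mod 778).
t ≡ 123·474 ≡ 730 (mod 778).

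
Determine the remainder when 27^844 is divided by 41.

27^1 ≡ 27 (mod 41)
27^2 ≡ 27^2 = 729 ≡ 32 (mod 41)
27^4 ≡ 32^2 = 1024 ≡ 40 (mod 41)
27^8 ≡ 40^2 = 1600 ≡ 1 (mod 41)
27^16 ≡ 1^2 = 1 (mod 41)
27^32 ≡ 1^2 = 1 (mod 41)
27^64 ≡ 1^2 = 1 (mod 41)
27^128 ≡ 1^2 = 1 (mod 41)
27^256 ≡ 1^2 = 1 (mod 41)
27^512 ≡ 1^2 = 1 (mod 41)
27^844 = 27^512 · 27^256 · 27^64 · 27^8 · 27^4 ≡ 1 · 1 · 1 · 1 · 40 (mod 41).
Accumulate the product:
1 · 1 = 1
1 · 1 = 1
1 · 1 = 1
1 · 40 = 40

40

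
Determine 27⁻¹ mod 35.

Run the extended Euclidean algorithm:
35 = 1*27 + 8
27 = 3*8 + 3
8 = 2*3 + 2
3 = 1*2 + 1
2 = 2*1 + 0
gcd(27, 35) = 1, so the inverse exists.
Back-substitute for 1:
1 = 1*3 − 1*2
  = −1*8 + 3*3
  = 3*27 − 10*8
  = −10*35 + 13*27
So 27⁻¹ ≡ 13 (mod 35).

13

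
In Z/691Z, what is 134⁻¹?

Run the extended Euclidean algorithm:
691 = 5*134 + 21
134 = 6*21 + 8
21 = 2*8 + 5
8 = 1*5 + 3
5 = 1*3 + 2
3 = 1*2 + 1
2 = 2*1 + 0
gcd(134, 691) = 1, so the inverse exists.
Back-substitute for 1:
1 = 1*3 − 1*2
  = −1*5 + 2*3
  = 2*8 − 3*5
  = −3*21 + 8*8
  = 8*134 − 51*21
  = −51*691 + 263*134
So 134⁻¹ ≡ 263 (mod 691).

263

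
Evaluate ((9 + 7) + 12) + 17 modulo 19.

9 + 7 = 16
16 + 12 = 28 ≡ 9 (mod 19)
9 + 17 = 26 ≡ 7 (mod 19)

7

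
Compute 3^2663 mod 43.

2663 in binary is 101001100111, i.e. 2663 = 2048 + 512 + 64 + 32 + 4 + 2 + 1.
3^1 ≡ 3 (mod 43)
3^2 ≡ 3^2 = 9 (mod 43)
3^4 ≡ 9^2 = 81 ≡ 38 (mod 43)
3^8 ≡ 38^2 = 1444 ≡ 25 (mod 43)
3^16 ≡ 25^2 = 625 ≡ 23 (mod 43)
3^32 ≡ 23^2 = 529 ≡ 13 (mod 43)
3^64 ≡ 13^2 = 169 ≡ 40 (mod 43)
3^128 ≡ 40^2 = 1600 ≡ 9 (mod 43)
3^256 ≡ 9^2 = 81 ≡ 38 (mod 43)
3^512 ≡ 38^2 = 1444 ≡ 25 (mod 43)
3^1024 ≡ 25^2 = 625 ≡ 23 (mod 43)
3^2048 ≡ 23^2 = 529 ≡ 13 (mod 43)
3^2663 = 3^2048 * 3^512 * 3^64 * 3^32 * 3^4 * 3^2 * 3^1 ≡ 13 * 25 * 40 * 13 * 38 * 9 * 3 (mod 43).
Accumulate the product:
13 * 25 = 325 ≡ 24
24 * 40 = 960 ≡ 14
14 * 13 = 182 ≡ 10
10 * 38 = 380 ≡ 36
36 * 9 = 324 ≡ 23
23 * 3 = 69 ≡ 26

26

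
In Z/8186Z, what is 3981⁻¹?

8186 = 2×3981 + 224
3981 = 17×224 + 173
224 = 1×173 + 51
173 = 3×51 + 20
51 = 2×20 + 11
20 = 1×11 + 9
11 = 1×9 + 2
9 = 4×2 + 1
2 = 2×1 + 0
gcd(3981, 8186) = 1, so the inverse exists.
Bézout: 1 = −1795×8186 + 3691×3981.
So 3981⁻¹ ≡ 3691 (mod 8186).

3691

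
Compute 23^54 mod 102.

25

54 in binary is 110110, i.e. 54 = 32 + 16 + 4 + 2.
23^1 ≡ 23 (mod 102)
23^2 ≡ 23^2 = 529 ≡ 19 (mod 102)
23^4 ≡ 19^2 = 361 ≡ 55 (mod 102)
23^8 ≡ 55^2 = 3025 ≡ 67 (mod 102)
23^16 ≡ 67^2 = 4489 ≡ 1 (mod 102)
23^32 ≡ 1^2 = 1 (mod 102)
23^54 = 23^32 · 23^16 · 23^4 · 23^2 ≡ 1 · 1 · 55 · 19 (mod 102).
Accumulate the product:
1 · 1 = 1
1 · 55 = 55
55 · 19 = 1045 ≡ 25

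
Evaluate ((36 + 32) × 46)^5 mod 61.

21

36 + 32 = 68 ≡ 7 (mod 61)
7 × 46 = 322 ≡ 17 (mod 61)
(17)^5 ≡ 21 (mod 61)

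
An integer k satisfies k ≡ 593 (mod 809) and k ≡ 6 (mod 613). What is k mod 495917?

809⁻¹ mod 613: 809*147 ≡ 1 (mod 613), so 809⁻¹ ≡ 147.
k = 593 + 809*((6 − 593)*147 mod 613) = 593 + 809*144 = 117089.

117089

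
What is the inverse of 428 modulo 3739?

3739 = 8×428 + 315
428 = 1×315 + 113
315 = 2×113 + 89
113 = 1×89 + 24
89 = 3×24 + 17
24 = 1×17 + 7
17 = 2×7 + 3
7 = 2×3 + 1
3 = 3×1 + 0
gcd(428, 3739) = 1, so the inverse exists.
Back-substitute for 1:
1 = 1×7 − 2×3
  = −2×17 + 5×7
  = 5×24 − 7×17
  = −7×89 + 26×24
  = 26×113 − 33×89
  = −33×315 + 92×113
  = 92×428 − 125×315
  = −125×3739 + 1092×428
So 428⁻¹ ≡ 1092 (mod 3739).

1092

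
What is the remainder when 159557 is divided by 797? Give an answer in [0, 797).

157

159557 = 200·797 + 157, so 159557 ≡ 157 (mod 797).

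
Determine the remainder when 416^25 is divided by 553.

143

Compute successive squares:
25 in binary is 11001, i.e. 25 = 16 + 8 + 1.
416^1 ≡ 416 (mod 553)
416^2 ≡ 416^2 = 173056 ≡ 520 (mod 553)
416^4 ≡ 520^2 = 270400 ≡ 536 (mod 553)
416^8 ≡ 536^2 = 287296 ≡ 289 (mod 553)
416^16 ≡ 289^2 = 83521 ≡ 18 (mod 553)
416^25 = 416^16 * 416^8 * 416^1 ≡ 18 * 289 * 416 (mod 553).
Accumulate the product:
18 * 289 = 5202 ≡ 225
225 * 416 = 93600 ≡ 143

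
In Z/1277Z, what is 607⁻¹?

Apply the Euclidean algorithm and back-substitute:
1277 = 2×607 + 63
607 = 9×63 + 40
63 = 1×40 + 23
40 = 1×23 + 17
23 = 1×17 + 6
17 = 2×6 + 5
6 = 1×5 + 1
5 = 5×1 + 0
gcd(607, 1277) = 1, so the inverse exists.
Bézout: 1 = 106×1277 − 223×607.
So 607⁻¹ ≡ −223 ≡ 1054 (mod 1277).

1054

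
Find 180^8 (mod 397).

97

By square-and-multiply:
180^1 ≡ 180 (mod 397)
180^2 ≡ 180^2 = 32400 ≡ 243 (mod 397)
180^4 ≡ 243^2 = 59049 ≡ 293 (mod 397)
180^8 ≡ 293^2 = 85849 ≡ 97 (mod 397)
So 180^8 ≡ 97 (mod 397).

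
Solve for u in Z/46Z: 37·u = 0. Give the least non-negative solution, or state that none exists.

0

gcd(37, 46) = 1, so a unique solution mod 46 exists.
37⁻¹ ≡ 5 (mod 46).
u ≡ 5·0 ≡ 0 (mod 46).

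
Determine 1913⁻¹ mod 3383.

3215

Run the extended Euclidean algorithm:
3383 = 1·1913 + 1470
1913 = 1·1470 + 443
1470 = 3·443 + 141
443 = 3·141 + 20
141 = 7·20 + 1
20 = 20·1 + 0
gcd(1913, 3383) = 1, so the inverse exists.
Back-substitute for 1:
1 = 1·141 − 7·20
  = −7·443 + 22·141
  = 22·1470 − 73·443
  = −73·1913 + 95·1470
  = 95·3383 − 168·1913
So 1913⁻¹ ≡ −168 ≡ 3215 (mod 3383).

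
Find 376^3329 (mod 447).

319

Using repeated squaring:
3329 in binary is 110100000001, i.e. 3329 = 2048 + 1024 + 256 + 1.
376^1 ≡ 376 (mod 447)
376^2 ≡ 376^2 = 141376 ≡ 124 (mod 447)
376^4 ≡ 124^2 = 15376 ≡ 178 (mod 447)
376^8 ≡ 178^2 = 31684 ≡ 394 (mod 447)
376^16 ≡ 394^2 = 155236 ≡ 127 (mod 447)
376^32 ≡ 127^2 = 16129 ≡ 37 (mod 447)
376^64 ≡ 37^2 = 1369 ≡ 28 (mod 447)
376^128 ≡ 28^2 = 784 ≡ 337 (mod 447)
376^256 ≡ 337^2 = 113569 ≡ 31 (mod 447)
376^512 ≡ 31^2 = 961 ≡ 67 (mod 447)
376^1024 ≡ 67^2 = 4489 ≡ 19 (mod 447)
376^2048 ≡ 19^2 = 361 (mod 447)
376^3329 = 376^2048 * 376^1024 * 376^256 * 376^1 ≡ 361 * 19 * 31 * 376 (mod 447).
Accumulate the product:
361 * 19 = 6859 ≡ 154
154 * 31 = 4774 ≡ 304
304 * 376 = 114304 ≡ 319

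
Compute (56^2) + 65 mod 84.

9

(56)^2 ≡ 28 (mod 84)
28 + 65 = 93 ≡ 9 (mod 84)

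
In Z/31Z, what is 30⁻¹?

30

31 = 1·30 + 1
30 = 30·1 + 0
gcd(30, 31) = 1, so the inverse exists.
Back-substitute for 1:
1 = 1·31 − 1·30
So 30⁻¹ ≡ −1 ≡ 30 (mod 31).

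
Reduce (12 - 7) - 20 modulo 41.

12 - 7 = 5
5 - 20 = -15 ≡ 26 (mod 41)

26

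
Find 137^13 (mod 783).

13 in binary is 1101, i.e. 13 = 8 + 4 + 1.
137^1 ≡ 137 (mod 783)
137^2 ≡ 137^2 = 18769 ≡ 760 (mod 783)
137^4 ≡ 760^2 = 577600 ≡ 529 (mod 783)
137^8 ≡ 529^2 = 279841 ≡ 310 (mod 783)
137^13 = 137^8 × 137^4 × 137^1 ≡ 310 × 529 × 137 (mod 783).
Accumulate the product:
310 × 529 = 163990 ≡ 343
343 × 137 = 46991 ≡ 11

11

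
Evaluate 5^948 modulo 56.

948 in binary is 1110110100, i.e. 948 = 512 + 256 + 128 + 32 + 16 + 4.
5^1 ≡ 5 (mod 56)
5^2 ≡ 5^2 = 25 (mod 56)
5^4 ≡ 25^2 = 625 ≡ 9 (mod 56)
5^8 ≡ 9^2 = 81 ≡ 25 (mod 56)
5^16 ≡ 25^2 = 625 ≡ 9 (mod 56)
5^32 ≡ 9^2 = 81 ≡ 25 (mod 56)
5^64 ≡ 25^2 = 625 ≡ 9 (mod 56)
5^128 ≡ 9^2 = 81 ≡ 25 (mod 56)
5^256 ≡ 25^2 = 625 ≡ 9 (mod 56)
5^512 ≡ 9^2 = 81 ≡ 25 (mod 56)
5^948 = 5^512 * 5^256 * 5^128 * 5^32 * 5^16 * 5^4 ≡ 25 * 9 * 25 * 25 * 9 * 9 (mod 56).
Accumulate the product:
25 * 9 = 225 ≡ 1
1 * 25 = 25
25 * 25 = 625 ≡ 9
9 * 9 = 81 ≡ 25
25 * 9 = 225 ≡ 1

1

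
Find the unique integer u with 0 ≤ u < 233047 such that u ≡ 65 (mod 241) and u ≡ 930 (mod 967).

241⁻¹ mod 967: 241*321 ≡ 1 (mod 967), so 241⁻¹ ≡ 321.
u = 65 + 241*((930 − 65)*321 mod 967) = 65 + 241*136 = 32841.

32841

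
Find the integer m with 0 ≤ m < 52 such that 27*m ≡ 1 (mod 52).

27

52 = 1*27 + 25
27 = 1*25 + 2
25 = 12*2 + 1
2 = 2*1 + 0
gcd(27, 52) = 1, so the inverse exists.
Back-substitute for 1:
1 = 1*25 − 12*2
  = −12*27 + 13*25
  = 13*52 − 25*27
So 27⁻¹ ≡ −25 ≡ 27 (mod 52).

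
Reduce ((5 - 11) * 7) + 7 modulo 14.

5 - 11 = -6 ≡ 8 (mod 14)
8 * 7 = 56 ≡ 0 (mod 14)
0 + 7 = 7

7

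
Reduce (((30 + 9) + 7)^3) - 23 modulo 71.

43

30 + 9 = 39
39 + 7 = 46
(46)^3 ≡ 66 (mod 71)
66 - 23 = 43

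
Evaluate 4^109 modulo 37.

By square-and-multiply:
109 in binary is 1101101, i.e. 109 = 64 + 32 + 8 + 4 + 1.
4^1 ≡ 4 (mod 37)
4^2 ≡ 4^2 = 16 (mod 37)
4^4 ≡ 16^2 = 256 ≡ 34 (mod 37)
4^8 ≡ 34^2 = 1156 ≡ 9 (mod 37)
4^16 ≡ 9^2 = 81 ≡ 7 (mod 37)
4^32 ≡ 7^2 = 49 ≡ 12 (mod 37)
4^64 ≡ 12^2 = 144 ≡ 33 (mod 37)
4^109 = 4^64 × 4^32 × 4^8 × 4^4 × 4^1 ≡ 33 × 12 × 9 × 34 × 4 (mod 37).
Accumulate the product:
33 × 12 = 396 ≡ 26
26 × 9 = 234 ≡ 12
12 × 34 = 408 ≡ 1
1 × 4 = 4

4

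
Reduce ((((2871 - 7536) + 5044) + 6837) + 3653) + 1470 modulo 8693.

3646

2871 - 7536 = -4665 ≡ 4028 (mod 8693)
4028 + 5044 = 9072 ≡ 379 (mod 8693)
379 + 6837 = 7216
7216 + 3653 = 10869 ≡ 2176 (mod 8693)
2176 + 1470 = 3646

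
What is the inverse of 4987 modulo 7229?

3363

7229 = 1*4987 + 2242
4987 = 2*2242 + 503
2242 = 4*503 + 230
503 = 2*230 + 43
230 = 5*43 + 15
43 = 2*15 + 13
15 = 1*13 + 2
13 = 6*2 + 1
2 = 2*1 + 0
gcd(4987, 7229) = 1, so the inverse exists.
Back-substitute for 1:
1 = 1*13 − 6*2
  = −6*15 + 7*13
  = 7*43 − 20*15
  = −20*230 + 107*43
  = 107*503 − 234*230
  = −234*2242 + 1043*503
  = 1043*4987 − 2320*2242
  = −2320*7229 + 3363*4987
So 4987⁻¹ ≡ 3363 (mod 7229).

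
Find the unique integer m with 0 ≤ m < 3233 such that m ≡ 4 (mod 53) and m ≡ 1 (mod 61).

428

53⁻¹ mod 61: 53×38 ≡ 1 (mod 61), so 53⁻¹ ≡ 38.
m = 4 + 53×((1 − 4)×38 mod 61) = 4 + 53×8 = 428.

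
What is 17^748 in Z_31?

28

Compute successive squares:
17^1 ≡ 17 (mod 31)
17^2 ≡ 17^2 = 289 ≡ 10 (mod 31)
17^4 ≡ 10^2 = 100 ≡ 7 (mod 31)
17^8 ≡ 7^2 = 49 ≡ 18 (mod 31)
17^16 ≡ 18^2 = 324 ≡ 14 (mod 31)
17^32 ≡ 14^2 = 196 ≡ 10 (mod 31)
17^64 ≡ 10^2 = 100 ≡ 7 (mod 31)
17^128 ≡ 7^2 = 49 ≡ 18 (mod 31)
17^256 ≡ 18^2 = 324 ≡ 14 (mod 31)
17^512 ≡ 14^2 = 196 ≡ 10 (mod 31)
17^748 = 17^512 × 17^128 × 17^64 × 17^32 × 17^8 × 17^4 ≡ 10 × 18 × 7 × 10 × 18 × 7 (mod 31).
Accumulate the product:
10 × 18 = 180 ≡ 25
25 × 7 = 175 ≡ 20
20 × 10 = 200 ≡ 14
14 × 18 = 252 ≡ 4
4 × 7 = 28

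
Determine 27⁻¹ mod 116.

43

Run the extended Euclidean algorithm:
116 = 4·27 + 8
27 = 3·8 + 3
8 = 2·3 + 2
3 = 1·2 + 1
2 = 2·1 + 0
gcd(27, 116) = 1, so the inverse exists.
Back-substitute for 1:
1 = 1·3 − 1·2
  = −1·8 + 3·3
  = 3·27 − 10·8
  = −10·116 + 43·27
So 27⁻¹ ≡ 43 (mod 116).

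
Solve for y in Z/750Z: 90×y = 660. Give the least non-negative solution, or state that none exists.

24

gcd(90, 750) = 30, and 30 | 660, so solutions exist.
Divide through by 30: 3×y = 22 (mod 25).
3⁻¹ ≡ 17 (mod 25).
y ≡ 17×22 ≡ 24 (mod 25).
The smallest non-negative solution is y = 24.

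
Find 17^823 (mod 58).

41

823 in binary is 1100110111, i.e. 823 = 512 + 256 + 32 + 16 + 4 + 2 + 1.
17^1 ≡ 17 (mod 58)
17^2 ≡ 17^2 = 289 ≡ 57 (mod 58)
17^4 ≡ 57^2 = 3249 ≡ 1 (mod 58)
17^8 ≡ 1^2 = 1 (mod 58)
17^16 ≡ 1^2 = 1 (mod 58)
17^32 ≡ 1^2 = 1 (mod 58)
17^64 ≡ 1^2 = 1 (mod 58)
17^128 ≡ 1^2 = 1 (mod 58)
17^256 ≡ 1^2 = 1 (mod 58)
17^512 ≡ 1^2 = 1 (mod 58)
17^823 = 17^512 · 17^256 · 17^32 · 17^16 · 17^4 · 17^2 · 17^1 ≡ 1 · 1 · 1 · 1 · 1 · 57 · 17 (mod 58).
Accumulate the product:
1 · 1 = 1
1 · 1 = 1
1 · 1 = 1
1 · 1 = 1
1 · 57 = 57
57 · 17 = 969 ≡ 41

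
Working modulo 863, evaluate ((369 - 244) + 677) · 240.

369 - 244 = 125
125 + 677 = 802
802 · 240 = 192480 ≡ 31 (mod 863)

31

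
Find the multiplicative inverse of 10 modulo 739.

74

739 = 73×10 + 9
10 = 1×9 + 1
9 = 9×1 + 0
gcd(10, 739) = 1, so the inverse exists.
Bézout: 1 = −1×739 + 74×10.
So 10⁻¹ ≡ 74 (mod 739).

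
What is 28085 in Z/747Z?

28085 = 37×747 + 446, so 28085 ≡ 446 (mod 747).

446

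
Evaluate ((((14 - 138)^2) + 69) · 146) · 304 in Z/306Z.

14 - 138 = -124 ≡ 182 (mod 306)
(182)^2 ≡ 76 (mod 306)
76 + 69 = 145
145 · 146 = 21170 ≡ 56 (mod 306)
56 · 304 = 17024 ≡ 194 (mod 306)

194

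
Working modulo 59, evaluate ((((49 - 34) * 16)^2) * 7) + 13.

49 - 34 = 15
15 * 16 = 240 ≡ 4 (mod 59)
(4)^2 ≡ 16 (mod 59)
16 * 7 = 112 ≡ 53 (mod 59)
53 + 13 = 66 ≡ 7 (mod 59)

7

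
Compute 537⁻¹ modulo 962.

335

By the extended Euclidean algorithm:
962 = 1*537 + 425
537 = 1*425 + 112
425 = 3*112 + 89
112 = 1*89 + 23
89 = 3*23 + 20
23 = 1*20 + 3
20 = 6*3 + 2
3 = 1*2 + 1
2 = 2*1 + 0
gcd(537, 962) = 1, so the inverse exists.
Back-substitute for 1:
1 = 1*3 − 1*2
  = −1*20 + 7*3
  = 7*23 − 8*20
  = −8*89 + 31*23
  = 31*112 − 39*89
  = −39*425 + 148*112
  = 148*537 − 187*425
  = −187*962 + 335*537
So 537⁻¹ ≡ 335 (mod 962).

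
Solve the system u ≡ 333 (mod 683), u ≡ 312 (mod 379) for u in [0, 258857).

176547

683⁻¹ mod 379: 683*96 ≡ 1 (mod 379), so 683⁻¹ ≡ 96.
u = 333 + 683*((312 − 333)*96 mod 379) = 333 + 683*258 = 176547.
Check: 176547 mod 683 = 333, 176547 mod 379 = 312. ✓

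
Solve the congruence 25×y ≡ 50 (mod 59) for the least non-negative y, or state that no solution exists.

gcd(25, 59) = 1, so a unique solution mod 59 exists.
25⁻¹ ≡ 26 (mod 59).
y ≡ 26×50 ≡ 2 (mod 59).

2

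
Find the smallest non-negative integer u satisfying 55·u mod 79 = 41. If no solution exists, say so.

74

gcd(55, 79) = 1, so a unique solution mod 79 exists.
55⁻¹ ≡ 23 (mod 79).
u ≡ 23·41 ≡ 74 (mod 79).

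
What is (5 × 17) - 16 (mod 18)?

5 × 17 = 85 ≡ 13 (mod 18)
13 - 16 = -3 ≡ 15 (mod 18)

15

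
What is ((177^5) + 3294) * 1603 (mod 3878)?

(177)^5 ≡ 3315 (mod 3878)
3315 + 3294 = 6609 ≡ 2731 (mod 3878)
2731 * 1603 = 4377793 ≡ 3409 (mod 3878)

3409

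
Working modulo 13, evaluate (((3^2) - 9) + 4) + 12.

(3)^2 ≡ 9 (mod 13)
9 - 9 = 0
0 + 4 = 4
4 + 12 = 16 ≡ 3 (mod 13)

3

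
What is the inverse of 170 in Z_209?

209 = 1*170 + 39
170 = 4*39 + 14
39 = 2*14 + 11
14 = 1*11 + 3
11 = 3*3 + 2
3 = 1*2 + 1
2 = 2*1 + 0
gcd(170, 209) = 1, so the inverse exists.
Bézout: 1 = −61*209 + 75*170.
So 170⁻¹ ≡ 75 (mod 209).

75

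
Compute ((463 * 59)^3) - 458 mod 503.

463 * 59 = 27317 ≡ 155 (mod 503)
(155)^3 ≡ 166 (mod 503)
166 - 458 = -292 ≡ 211 (mod 503)

211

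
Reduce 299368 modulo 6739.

2852

299368 = 44*6739 + 2852, so 299368 ≡ 2852 (mod 6739).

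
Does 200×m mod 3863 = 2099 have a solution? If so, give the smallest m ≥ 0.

gcd(200, 3863) = 1, so a unique solution mod 3863 exists.
200⁻¹ ≡ 1410 (mod 3863).
m ≡ 1410×2099 ≡ 532 (mod 3863).

532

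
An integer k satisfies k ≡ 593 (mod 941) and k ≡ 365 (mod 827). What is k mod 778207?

941⁻¹ mod 827: 941*399 ≡ 1 (mod 827), so 941⁻¹ ≡ 399.
k = 593 + 941*((365 − 593)*399 mod 827) = 593 + 941*825 = 776918.

776918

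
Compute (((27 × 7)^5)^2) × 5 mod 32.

13

27 × 7 = 189 ≡ 29 (mod 32)
(29)^5 ≡ 13 (mod 32)
(13)^2 ≡ 9 (mod 32)
9 × 5 = 45 ≡ 13 (mod 32)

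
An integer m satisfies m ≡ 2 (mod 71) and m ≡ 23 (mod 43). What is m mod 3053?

2345

71⁻¹ mod 43: 71·20 ≡ 1 (mod 43), so 71⁻¹ ≡ 20.
m = 2 + 71·((23 − 2)·20 mod 43) = 2 + 71·33 = 2345.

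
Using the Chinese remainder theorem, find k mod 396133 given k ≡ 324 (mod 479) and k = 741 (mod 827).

479⁻¹ mod 827: 479*625 ≡ 1 (mod 827), so 479⁻¹ ≡ 625.
k = 324 + 479*((741 − 324)*625 mod 827) = 324 + 479*120 = 57804.

57804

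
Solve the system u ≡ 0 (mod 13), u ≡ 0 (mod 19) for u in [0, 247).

0

13⁻¹ mod 19: 13*3 ≡ 1 (mod 19), so 13⁻¹ ≡ 3.
u = 0 + 13*((0 − 0)*3 mod 19) = 0 + 13*0 = 0.
Check: 0 mod 13 = 0, 0 mod 19 = 0. ✓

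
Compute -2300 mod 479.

-2300 = -5·479 + 95, so -2300 ≡ 95 (mod 479).

95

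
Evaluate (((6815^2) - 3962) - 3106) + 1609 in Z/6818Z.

1368

(6815)^2 ≡ 9 (mod 6818)
9 - 3962 = -3953 ≡ 2865 (mod 6818)
2865 - 3106 = -241 ≡ 6577 (mod 6818)
6577 + 1609 = 8186 ≡ 1368 (mod 6818)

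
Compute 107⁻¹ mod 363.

363 = 3·107 + 42
107 = 2·42 + 23
42 = 1·23 + 19
23 = 1·19 + 4
19 = 4·4 + 3
4 = 1·3 + 1
3 = 3·1 + 0
gcd(107, 363) = 1, so the inverse exists.
Back-substitute for 1:
1 = 1·4 − 1·3
  = −1·19 + 5·4
  = 5·23 − 6·19
  = −6·42 + 11·23
  = 11·107 − 28·42
  = −28·363 + 95·107
So 107⁻¹ ≡ 95 (mod 363).

95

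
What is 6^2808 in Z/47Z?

36

Compute successive squares:
2808 in binary is 101011111000, i.e. 2808 = 2048 + 512 + 128 + 64 + 32 + 16 + 8.
6^1 ≡ 6 (mod 47)
6^2 ≡ 6^2 = 36 (mod 47)
6^4 ≡ 36^2 = 1296 ≡ 27 (mod 47)
6^8 ≡ 27^2 = 729 ≡ 24 (mod 47)
6^16 ≡ 24^2 = 576 ≡ 12 (mod 47)
6^32 ≡ 12^2 = 144 ≡ 3 (mod 47)
6^64 ≡ 3^2 = 9 (mod 47)
6^128 ≡ 9^2 = 81 ≡ 34 (mod 47)
6^256 ≡ 34^2 = 1156 ≡ 28 (mod 47)
6^512 ≡ 28^2 = 784 ≡ 32 (mod 47)
6^1024 ≡ 32^2 = 1024 ≡ 37 (mod 47)
6^2048 ≡ 37^2 = 1369 ≡ 6 (mod 47)
6^2808 = 6^2048 × 6^512 × 6^128 × 6^64 × 6^32 × 6^16 × 6^8 ≡ 6 × 32 × 34 × 9 × 3 × 12 × 24 (mod 47).
Accumulate the product:
6 × 32 = 192 ≡ 4
4 × 34 = 136 ≡ 42
42 × 9 = 378 ≡ 2
2 × 3 = 6
6 × 12 = 72 ≡ 25
25 × 24 = 600 ≡ 36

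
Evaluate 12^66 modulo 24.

Compute successive squares:
12^1 ≡ 12 (mod 24)
12^2 ≡ 12^2 = 144 ≡ 0 (mod 24)
12^4 ≡ 0^2 = 0 (mod 24)
12^8 ≡ 0^2 = 0 (mod 24)
12^16 ≡ 0^2 = 0 (mod 24)
12^32 ≡ 0^2 = 0 (mod 24)
12^64 ≡ 0^2 = 0 (mod 24)
12^66 = 12^64 * 12^2 ≡ 0 * 0 (mod 24).
0 * 0 = 0 ≡ 0 (mod 24).

0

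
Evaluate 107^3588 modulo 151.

78

Compute successive squares:
107^1 ≡ 107 (mod 151)
107^2 ≡ 107^2 = 11449 ≡ 124 (mod 151)
107^4 ≡ 124^2 = 15376 ≡ 125 (mod 151)
107^8 ≡ 125^2 = 15625 ≡ 72 (mod 151)
107^16 ≡ 72^2 = 5184 ≡ 50 (mod 151)
107^32 ≡ 50^2 = 2500 ≡ 84 (mod 151)
107^64 ≡ 84^2 = 7056 ≡ 110 (mod 151)
107^128 ≡ 110^2 = 12100 ≡ 20 (mod 151)
107^256 ≡ 20^2 = 400 ≡ 98 (mod 151)
107^512 ≡ 98^2 = 9604 ≡ 91 (mod 151)
107^1024 ≡ 91^2 = 8281 ≡ 127 (mod 151)
107^2048 ≡ 127^2 = 16129 ≡ 123 (mod 151)
107^3588 = 107^2048 · 107^1024 · 107^512 · 107^4 ≡ 123 · 127 · 91 · 125 (mod 151).
Accumulate the product:
123 · 127 = 15621 ≡ 68
68 · 91 = 6188 ≡ 148
148 · 125 = 18500 ≡ 78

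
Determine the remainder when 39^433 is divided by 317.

172

By square-and-multiply:
39^1 ≡ 39 (mod 317)
39^2 ≡ 39^2 = 1521 ≡ 253 (mod 317)
39^4 ≡ 253^2 = 64009 ≡ 292 (mod 317)
39^8 ≡ 292^2 = 85264 ≡ 308 (mod 317)
39^16 ≡ 308^2 = 94864 ≡ 81 (mod 317)
39^32 ≡ 81^2 = 6561 ≡ 221 (mod 317)
39^64 ≡ 221^2 = 48841 ≡ 23 (mod 317)
39^128 ≡ 23^2 = 529 ≡ 212 (mod 317)
39^256 ≡ 212^2 = 44944 ≡ 247 (mod 317)
39^433 = 39^256 · 39^128 · 39^32 · 39^16 · 39^1 ≡ 247 · 212 · 221 · 81 · 39 (mod 317).
Accumulate the product:
247 · 212 = 52364 ≡ 59
59 · 221 = 13039 ≡ 42
42 · 81 = 3402 ≡ 232
232 · 39 = 9048 ≡ 172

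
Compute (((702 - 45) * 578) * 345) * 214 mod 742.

702 - 45 = 657
657 * 578 = 379746 ≡ 584 (mod 742)
584 * 345 = 201480 ≡ 398 (mod 742)
398 * 214 = 85172 ≡ 584 (mod 742)

584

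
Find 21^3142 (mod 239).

176

By square-and-multiply:
21^1 ≡ 21 (mod 239)
21^2 ≡ 21^2 = 441 ≡ 202 (mod 239)
21^4 ≡ 202^2 = 40804 ≡ 174 (mod 239)
21^8 ≡ 174^2 = 30276 ≡ 162 (mod 239)
21^16 ≡ 162^2 = 26244 ≡ 193 (mod 239)
21^32 ≡ 193^2 = 37249 ≡ 204 (mod 239)
21^64 ≡ 204^2 = 41616 ≡ 30 (mod 239)
21^128 ≡ 30^2 = 900 ≡ 183 (mod 239)
21^256 ≡ 183^2 = 33489 ≡ 29 (mod 239)
21^512 ≡ 29^2 = 841 ≡ 124 (mod 239)
21^1024 ≡ 124^2 = 15376 ≡ 80 (mod 239)
21^2048 ≡ 80^2 = 6400 ≡ 186 (mod 239)
21^3142 = 21^2048 * 21^1024 * 21^64 * 21^4 * 21^2 ≡ 186 * 80 * 30 * 174 * 202 (mod 239).
Accumulate the product:
186 * 80 = 14880 ≡ 62
62 * 30 = 1860 ≡ 187
187 * 174 = 32538 ≡ 34
34 * 202 = 6868 ≡ 176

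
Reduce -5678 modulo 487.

-5678 = -12*487 + 166, so -5678 ≡ 166 (mod 487).

166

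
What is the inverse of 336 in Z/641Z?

641 = 1*336 + 305
336 = 1*305 + 31
305 = 9*31 + 26
31 = 1*26 + 5
26 = 5*5 + 1
5 = 5*1 + 0
gcd(336, 641) = 1, so the inverse exists.
Bézout: 1 = 65*641 − 124*336.
So 336⁻¹ ≡ −124 ≡ 517 (mod 641).

517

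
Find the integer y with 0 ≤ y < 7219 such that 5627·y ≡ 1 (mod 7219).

1247

By the extended Euclidean algorithm:
7219 = 1·5627 + 1592
5627 = 3·1592 + 851
1592 = 1·851 + 741
851 = 1·741 + 110
741 = 6·110 + 81
110 = 1·81 + 29
81 = 2·29 + 23
29 = 1·23 + 6
23 = 3·6 + 5
6 = 1·5 + 1
5 = 5·1 + 0
gcd(5627, 7219) = 1, so the inverse exists.
Bézout: 1 = −972·7219 + 1247·5627.
So 5627⁻¹ ≡ 1247 (mod 7219).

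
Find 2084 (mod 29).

25

2084 = 71*29 + 25, so 2084 ≡ 25 (mod 29).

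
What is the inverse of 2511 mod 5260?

5260 = 2×2511 + 238
2511 = 10×238 + 131
238 = 1×131 + 107
131 = 1×107 + 24
107 = 4×24 + 11
24 = 2×11 + 2
11 = 5×2 + 1
2 = 2×1 + 0
gcd(2511, 5260) = 1, so the inverse exists.
Back-substitute for 1:
1 = 1×11 − 5×2
  = −5×24 + 11×11
  = 11×107 − 49×24
  = −49×131 + 60×107
  = 60×238 − 109×131
  = −109×2511 + 1150×238
  = 1150×5260 − 2409×2511
So 2511⁻¹ ≡ −2409 ≡ 2851 (mod 5260).

2851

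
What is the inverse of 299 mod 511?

Run the extended Euclidean algorithm:
511 = 1·299 + 212
299 = 1·212 + 87
212 = 2·87 + 38
87 = 2·38 + 11
38 = 3·11 + 5
11 = 2·5 + 1
5 = 5·1 + 0
gcd(299, 511) = 1, so the inverse exists.
Bézout: 1 = −55·511 + 94·299.
So 299⁻¹ ≡ 94 (mod 511).

94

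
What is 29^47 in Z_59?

17

By square-and-multiply:
47 in binary is 101111, i.e. 47 = 32 + 8 + 4 + 2 + 1.
29^1 ≡ 29 (mod 59)
29^2 ≡ 29^2 = 841 ≡ 15 (mod 59)
29^4 ≡ 15^2 = 225 ≡ 48 (mod 59)
29^8 ≡ 48^2 = 2304 ≡ 3 (mod 59)
29^16 ≡ 3^2 = 9 (mod 59)
29^32 ≡ 9^2 = 81 ≡ 22 (mod 59)
29^47 = 29^32 * 29^8 * 29^4 * 29^2 * 29^1 ≡ 22 * 3 * 48 * 15 * 29 (mod 59).
Accumulate the product:
22 * 3 = 66 ≡ 7
7 * 48 = 336 ≡ 41
41 * 15 = 615 ≡ 25
25 * 29 = 725 ≡ 17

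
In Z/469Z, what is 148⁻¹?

By the extended Euclidean algorithm:
469 = 3*148 + 25
148 = 5*25 + 23
25 = 1*23 + 2
23 = 11*2 + 1
2 = 2*1 + 0
gcd(148, 469) = 1, so the inverse exists.
Bézout: 1 = −71*469 + 225*148.
So 148⁻¹ ≡ 225 (mod 469).

225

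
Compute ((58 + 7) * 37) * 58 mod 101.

58 + 7 = 65
65 * 37 = 2405 ≡ 82 (mod 101)
82 * 58 = 4756 ≡ 9 (mod 101)

9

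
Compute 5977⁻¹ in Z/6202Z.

6202 = 1×5977 + 225
5977 = 26×225 + 127
225 = 1×127 + 98
127 = 1×98 + 29
98 = 3×29 + 11
29 = 2×11 + 7
11 = 1×7 + 4
7 = 1×4 + 3
4 = 1×3 + 1
3 = 3×1 + 0
gcd(5977, 6202) = 1, so the inverse exists.
Back-substitute for 1:
1 = 1×4 − 1×3
  = −1×7 + 2×4
  = 2×11 − 3×7
  = −3×29 + 8×11
  = 8×98 − 27×29
  = −27×127 + 35×98
  = 35×225 − 62×127
  = −62×5977 + 1647×225
  = 1647×6202 − 1709×5977
So 5977⁻¹ ≡ −1709 ≡ 4493 (mod 6202).

4493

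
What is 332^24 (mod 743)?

281

By square-and-multiply:
24 in binary is 11000, i.e. 24 = 16 + 8.
332^1 ≡ 332 (mod 743)
332^2 ≡ 332^2 = 110224 ≡ 260 (mod 743)
332^4 ≡ 260^2 = 67600 ≡ 730 (mod 743)
332^8 ≡ 730^2 = 532900 ≡ 169 (mod 743)
332^16 ≡ 169^2 = 28561 ≡ 327 (mod 743)
332^24 = 332^16 × 332^8 ≡ 327 × 169 (mod 743).
327 × 169 = 55263 ≡ 281 (mod 743).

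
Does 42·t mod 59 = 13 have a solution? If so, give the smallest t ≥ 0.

27

gcd(42, 59) = 1, so a unique solution mod 59 exists.
42⁻¹ ≡ 52 (mod 59).
t ≡ 52·13 ≡ 27 (mod 59).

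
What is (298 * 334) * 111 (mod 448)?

372

298 * 334 = 99532 ≡ 76 (mod 448)
76 * 111 = 8436 ≡ 372 (mod 448)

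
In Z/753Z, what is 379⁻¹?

151

Apply the Euclidean algorithm and back-substitute:
753 = 1*379 + 374
379 = 1*374 + 5
374 = 74*5 + 4
5 = 1*4 + 1
4 = 4*1 + 0
gcd(379, 753) = 1, so the inverse exists.
Bézout: 1 = −76*753 + 151*379.
So 379⁻¹ ≡ 151 (mod 753).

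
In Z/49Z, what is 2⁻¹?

25

Run the extended Euclidean algorithm:
49 = 24*2 + 1
2 = 2*1 + 0
gcd(2, 49) = 1, so the inverse exists.
Back-substitute for 1:
1 = 1*49 − 24*2
So 2⁻¹ ≡ −24 ≡ 25 (mod 49).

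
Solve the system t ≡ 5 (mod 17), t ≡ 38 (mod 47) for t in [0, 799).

17⁻¹ mod 47: 17*36 ≡ 1 (mod 47), so 17⁻¹ ≡ 36.
t = 5 + 17*((38 − 5)*36 mod 47) = 5 + 17*13 = 226.

226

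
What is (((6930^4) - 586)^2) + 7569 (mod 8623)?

(6930)^4 ≡ 7519 (mod 8623)
7519 - 586 = 6933
(6933)^2 ≡ 1887 (mod 8623)
1887 + 7569 = 9456 ≡ 833 (mod 8623)

833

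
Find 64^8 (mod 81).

64^1 ≡ 64 (mod 81)
64^2 ≡ 64^2 = 4096 ≡ 46 (mod 81)
64^4 ≡ 46^2 = 2116 ≡ 10 (mod 81)
64^8 ≡ 10^2 = 100 ≡ 19 (mod 81)
So 64^8 ≡ 19 (mod 81).

19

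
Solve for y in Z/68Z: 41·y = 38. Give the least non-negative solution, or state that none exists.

gcd(41, 68) = 1, so a unique solution mod 68 exists.
41⁻¹ ≡ 5 (mod 68).
y ≡ 5·38 ≡ 54 (mod 68).

54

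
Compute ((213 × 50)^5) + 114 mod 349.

10

213 × 50 = 10650 ≡ 180 (mod 349)
(180)^5 ≡ 245 (mod 349)
245 + 114 = 359 ≡ 10 (mod 349)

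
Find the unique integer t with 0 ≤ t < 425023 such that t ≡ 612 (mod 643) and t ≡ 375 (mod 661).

643⁻¹ mod 661: 643×257 ≡ 1 (mod 661), so 643⁻¹ ≡ 257.
t = 612 + 643×((375 − 612)×257 mod 661) = 612 + 643×564 = 363264.

363264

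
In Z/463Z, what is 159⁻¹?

364

By the extended Euclidean algorithm:
463 = 2*159 + 145
159 = 1*145 + 14
145 = 10*14 + 5
14 = 2*5 + 4
5 = 1*4 + 1
4 = 4*1 + 0
gcd(159, 463) = 1, so the inverse exists.
Back-substitute for 1:
1 = 1*5 − 1*4
  = −1*14 + 3*5
  = 3*145 − 31*14
  = −31*159 + 34*145
  = 34*463 − 99*159
So 159⁻¹ ≡ −99 ≡ 364 (mod 463).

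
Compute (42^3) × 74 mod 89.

23

(42)^3 ≡ 40 (mod 89)
40 × 74 = 2960 ≡ 23 (mod 89)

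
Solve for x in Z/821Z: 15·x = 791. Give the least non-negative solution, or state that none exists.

819

gcd(15, 821) = 1, so a unique solution mod 821 exists.
15⁻¹ ≡ 219 (mod 821).
x ≡ 219·791 ≡ 819 (mod 821).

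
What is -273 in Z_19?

-273 = -15*19 + 12, so -273 ≡ 12 (mod 19).

12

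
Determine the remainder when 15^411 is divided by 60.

15

411 in binary is 110011011, i.e. 411 = 256 + 128 + 16 + 8 + 2 + 1.
15^1 ≡ 15 (mod 60)
15^2 ≡ 15^2 = 225 ≡ 45 (mod 60)
15^4 ≡ 45^2 = 2025 ≡ 45 (mod 60)
15^8 ≡ 45^2 = 2025 ≡ 45 (mod 60)
15^16 ≡ 45^2 = 2025 ≡ 45 (mod 60)
15^32 ≡ 45^2 = 2025 ≡ 45 (mod 60)
15^64 ≡ 45^2 = 2025 ≡ 45 (mod 60)
15^128 ≡ 45^2 = 2025 ≡ 45 (mod 60)
15^256 ≡ 45^2 = 2025 ≡ 45 (mod 60)
15^411 = 15^256 · 15^128 · 15^16 · 15^8 · 15^2 · 15^1 ≡ 45 · 45 · 45 · 45 · 45 · 15 (mod 60).
Accumulate the product:
45 · 45 = 2025 ≡ 45
45 · 45 = 2025 ≡ 45
45 · 45 = 2025 ≡ 45
45 · 45 = 2025 ≡ 45
45 · 15 = 675 ≡ 15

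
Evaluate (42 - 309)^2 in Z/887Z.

329

42 - 309 = -267 ≡ 620 (mod 887)
(620)^2 ≡ 329 (mod 887)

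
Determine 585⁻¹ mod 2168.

By the extended Euclidean algorithm:
2168 = 3×585 + 413
585 = 1×413 + 172
413 = 2×172 + 69
172 = 2×69 + 34
69 = 2×34 + 1
34 = 34×1 + 0
gcd(585, 2168) = 1, so the inverse exists.
Bézout: 1 = 17×2168 − 63×585.
So 585⁻¹ ≡ −63 ≡ 2105 (mod 2168).

2105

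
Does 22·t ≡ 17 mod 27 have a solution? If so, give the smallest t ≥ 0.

2

gcd(22, 27) = 1, so a unique solution mod 27 exists.
22⁻¹ ≡ 16 (mod 27).
t ≡ 16·17 ≡ 2 (mod 27).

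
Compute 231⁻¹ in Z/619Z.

343

Apply the Euclidean algorithm and back-substitute:
619 = 2×231 + 157
231 = 1×157 + 74
157 = 2×74 + 9
74 = 8×9 + 2
9 = 4×2 + 1
2 = 2×1 + 0
gcd(231, 619) = 1, so the inverse exists.
Bézout: 1 = 103×619 − 276×231.
So 231⁻¹ ≡ −276 ≡ 343 (mod 619).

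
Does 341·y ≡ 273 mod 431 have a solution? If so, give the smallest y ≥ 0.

gcd(341, 431) = 1, so a unique solution mod 431 exists.
341⁻¹ ≡ 340 (mod 431).
y ≡ 340·273 ≡ 155 (mod 431).

155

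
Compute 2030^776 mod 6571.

2030^1 ≡ 2030 (mod 6571)
2030^2 ≡ 2030^2 = 4120900 ≡ 883 (mod 6571)
2030^4 ≡ 883^2 = 779689 ≡ 4311 (mod 6571)
2030^8 ≡ 4311^2 = 18584721 ≡ 1933 (mod 6571)
2030^16 ≡ 1933^2 = 3736489 ≡ 4161 (mod 6571)
2030^32 ≡ 4161^2 = 17313921 ≡ 5907 (mod 6571)
2030^64 ≡ 5907^2 = 34892649 ≡ 639 (mod 6571)
2030^128 ≡ 639^2 = 408321 ≡ 919 (mod 6571)
2030^256 ≡ 919^2 = 844561 ≡ 3473 (mod 6571)
2030^512 ≡ 3473^2 = 12061729 ≡ 3944 (mod 6571)
2030^776 = 2030^512 · 2030^256 · 2030^8 ≡ 3944 · 3473 · 1933 (mod 6571).
Accumulate the product:
3944 · 3473 = 13697512 ≡ 3548
3548 · 1933 = 6858284 ≡ 4731

4731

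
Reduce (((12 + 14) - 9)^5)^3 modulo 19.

7

12 + 14 = 26 ≡ 7 (mod 19)
7 - 9 = -2 ≡ 17 (mod 19)
(17)^5 ≡ 6 (mod 19)
(6)^3 ≡ 7 (mod 19)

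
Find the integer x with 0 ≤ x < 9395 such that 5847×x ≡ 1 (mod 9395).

3588

Run the extended Euclidean algorithm:
9395 = 1·5847 + 3548
5847 = 1·3548 + 2299
3548 = 1·2299 + 1249
2299 = 1·1249 + 1050
1249 = 1·1050 + 199
1050 = 5·199 + 55
199 = 3·55 + 34
55 = 1·34 + 21
34 = 1·21 + 13
21 = 1·13 + 8
13 = 1·8 + 5
8 = 1·5 + 3
5 = 1·3 + 2
3 = 1·2 + 1
2 = 2·1 + 0
gcd(5847, 9395) = 1, so the inverse exists.
Bézout: 1 = −2233·9395 + 3588·5847.
So 5847⁻¹ ≡ 3588 (mod 9395).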